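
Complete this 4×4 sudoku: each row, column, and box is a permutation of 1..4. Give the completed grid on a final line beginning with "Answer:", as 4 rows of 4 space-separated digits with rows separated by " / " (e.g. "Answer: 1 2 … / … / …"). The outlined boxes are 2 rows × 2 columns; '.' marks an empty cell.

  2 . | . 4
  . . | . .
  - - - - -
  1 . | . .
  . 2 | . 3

Step 1. [r2c1∈{3,4}] across col 1, 3 lands solely at r2c1. So r2c1=3.
Step 2. [r2c4∈{1,2}] in col 4, 1 fits only at r2c4, so r2c4=1.
Step 3. [r4c1∈{4}] r4c1 has the single candidate 4. So r4c1=4.
Step 4. [r2c3∈{2}] r2c3 is down to just 2 ⇒ r2c3=2.
Step 5. [r3c3∈{4}] nothing but 4 survives at r3c3, so r3c3=4.
Step 6. [r3c2∈{3}] r3c2's peers cover all but 3. So r3c2=3.
Step 7. [r2c2∈{4}] r2c2's peers cover all but 4, so r2c2=4.
Step 8. [r3c4∈{2}] nothing but 2 survives at r3c4, so r3c4=2.
Step 9. [r1c3∈{3}] only 3 remains possible at r1c3 ⇒ r1c3=3.
Step 10. [r4c3∈{1}] r4c3 is down to just 1. So r4c3=1.
Step 11. [r1c2∈{1}] r1c2 is down to just 1 ⇒ r1c2=1.

Answer: 2 1 3 4 / 3 4 2 1 / 1 3 4 2 / 4 2 1 3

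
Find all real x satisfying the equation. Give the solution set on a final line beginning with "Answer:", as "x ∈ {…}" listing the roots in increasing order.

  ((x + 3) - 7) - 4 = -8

Step 1. [((x + 3) - 7) - 4 = -8] add 4: x sits inside (… - 4), so sub: (x + 3) - 7 = -4.
Step 2. [(x + 3) - 7 = -4] the outer -7 inverts by adding 7 ⇒ sub: x + 3 = 3.
Step 3. [x + 3 = 3] subtract 3: x sits inside (… + 3), so sub: x = 0.

Answer: x ∈ {0}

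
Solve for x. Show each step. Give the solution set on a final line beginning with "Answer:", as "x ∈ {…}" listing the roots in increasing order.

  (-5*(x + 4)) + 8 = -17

Step 1. [(-5*(x + 4)) + 8 = -17] subtract 8: x sits inside (… + 8), so sub: -5*(x + 4) = -25.
Step 2. [-5*(x + 4) = -25] divide by the outer -5 ⇒ div: x + 4 = 5.
Step 3. [x + 4 = 5] the outer +4 inverts by subtracting 4 ⇒ sub: x = 1.

Answer: x ∈ {1}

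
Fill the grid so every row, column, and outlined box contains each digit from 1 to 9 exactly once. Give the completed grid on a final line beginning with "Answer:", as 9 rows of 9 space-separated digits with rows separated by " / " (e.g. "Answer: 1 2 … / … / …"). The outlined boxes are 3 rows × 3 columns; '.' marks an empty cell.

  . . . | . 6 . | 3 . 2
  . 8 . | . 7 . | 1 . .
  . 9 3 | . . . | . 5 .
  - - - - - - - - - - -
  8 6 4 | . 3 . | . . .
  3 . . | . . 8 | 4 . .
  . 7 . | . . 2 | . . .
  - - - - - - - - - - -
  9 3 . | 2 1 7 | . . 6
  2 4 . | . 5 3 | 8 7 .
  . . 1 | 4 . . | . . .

Step 1. [r5c5∈{9}] only 9 remains possible at r5c5, so r5c5=9.
Step 2. [r9c2∈{5}] r9c2's peers cover all but 5 ⇒ r9c2=5.
Step 3. [r1c2∈{1}] nothing but 1 survives at r1c2. So r1c2=1.
Step 4. [r6c3∈{5,9}] across col 3, 9 lands solely at r6c3 ⇒ r6c3=9.
Step 5. [r8c9∈{1,9}] r8c9 is the only open cell in row 8 admitting 1, so r8c9=1.
Step 6. [r8c4∈{6,9}] in row 8, 9 fits only at r8c4. So r8c4=9.
Step 7. [r9c1∈{6,7}] in row 9, 7 fits only at r9c1 ⇒ r9c1=7.
Step 8. [r2c3∈{2,5,6}] in row 2, 2 fits only at r2c3. So r2c3=2.
Step 9. [r5c3∈{5}] r5c3 has the single candidate 5, so r5c3=5.
Step 10. [r5c9∈{7}] r5c9 is down to just 7 ⇒ r5c9=7.
Step 11. [r7c8∈{4}] r7c8's peers cover all but 4, so r7c8=4.
Step 12. [r7c7∈{5}] nothing but 5 survives at r7c7 ⇒ r7c7=5.
Step 13. [r6c7∈{6}] only 6 remains possible at r6c7, so r6c7=6.
Step 14. [r3c1∈{4,6}] in row 3, 6 fits only at r3c1 ⇒ r3c1=6.
Step 15. [r4c4∈{1,5,7}] across row 4, 7 lands solely at r4c4. So r4c4=7.
Step 16. [r6c1∈{1}] nothing but 1 survives at r6c1, so r6c1=1.
Step 17. [r6c4∈{5}] r6c4's peers cover all but 5 ⇒ r6c4=5.
Step 18. [r4c6∈{1}] r4c6 is down to just 1, so r4c6=1.
Step 19. [r3c6∈{4}] r3c6's peers cover all but 4 ⇒ r3c6=4.
Step 20. [r3c9∈{8}] r3c9 has the single candidate 8 ⇒ r3c9=8.
Step 21. [r1c8∈{9}] only 9 remains possible at r1c8. So r1c8=9.
Step 22. [r4c8∈{2}] only 2 remains possible at r4c8. So r4c8=2.
Step 23. [r9c8∈{3}] r9c8 is down to just 3, so r9c8=3.
Step 24. [r4c7∈{9}] r4c7's peers cover all but 9. So r4c7=9.
Step 25. [r1c6∈{5}] r1c6 is down to just 5 ⇒ r1c6=5.
Step 26. [r2c9∈{4}] nothing but 4 survives at r2c9 ⇒ r2c9=4.
Step 27. [r5c4∈{6}] r5c4 is down to just 6 ⇒ r5c4=6.
Step 28. [r9c5∈{8}] r9c5's peers cover all but 8 ⇒ r9c5=8.
Step 29. [r1c3∈{7}] r1c3 has the single candidate 7, so r1c3=7.
Step 30. [r2c6∈{9}] only 9 remains possible at r2c6 ⇒ r2c6=9.
Step 31. [r1c4∈{8}] nothing but 8 survives at r1c4. So r1c4=8.
Step 32. [r6c9∈{3}] r6c9 is down to just 3, so r6c9=3.
Step 33. [r6c8∈{8}] r6c8's peers cover all but 8 ⇒ r6c8=8.
Step 34. [r9c7∈{2}] only 2 remains possible at r9c7 ⇒ r9c7=2.
Step 35. [r9c6∈{6}] nothing but 6 survives at r9c6. So r9c6=6.
Step 36. [r1c1∈{4}] only 4 remains possible at r1c1 ⇒ r1c1=4.
Step 37. [r3c5∈{2}] nothing but 2 survives at r3c5 ⇒ r3c5=2.
Step 38. [r3c7∈{7}] r3c7's peers cover all but 7 ⇒ r3c7=7.
Step 39. [r7c3∈{8}] nothing but 8 survives at r7c3. So r7c3=8.
Step 40. [r9c9∈{9}] r9c9 has the single candidate 9. So r9c9=9.
Step 41. [r6c5∈{4}] r6c5's peers cover all but 4, so r6c5=4.
Step 42. [r8c3∈{6}] nothing but 6 survives at r8c3. So r8c3=6.
Step 43. [r3c4∈{1}] nothing but 1 survives at r3c4 ⇒ r3c4=1.
Step 44. [r2c8∈{6}] r2c8's peers cover all but 6 ⇒ r2c8=6.
Step 45. [r5c8∈{1}] only 1 remains possible at r5c8. So r5c8=1.
Step 46. [r2c4∈{3}] r2c4 has the single candidate 3, so r2c4=3.
Step 47. [r2c1∈{5}] r2c1 is down to just 5. So r2c1=5.
Step 48. [r5c2∈{2}] only 2 remains possible at r5c2, so r5c2=2.
Step 49. [r4c9∈{5}] r4c9's peers cover all but 5, so r4c9=5.

Answer: 4 1 7 8 6 5 3 9 2 / 5 8 2 3 7 9 1 6 4 / 6 9 3 1 2 4 7 5 8 / 8 6 4 7 3 1 9 2 5 / 3 2 5 6 9 8 4 1 7 / 1 7 9 5 4 2 6 8 3 / 9 3 8 2 1 7 5 4 6 / 2 4 6 9 5 3 8 7 1 / 7 5 1 4 8 6 2 3 9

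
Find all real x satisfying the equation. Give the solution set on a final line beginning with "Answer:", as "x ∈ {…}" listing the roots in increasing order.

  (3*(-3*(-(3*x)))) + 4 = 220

Step 1. [(3*(-3*(-(3*x)))) + 4 = 220] subtract 4: x sits inside (… + 4) ⇒ sub: 3*(-3*(-(3*x))) = 216.
Step 2. [3*(-3*(-(3*x))) = 216] 3·(inner) — divide through by 3 ⇒ div: -3*(-(3*x)) = 72.
Step 3. [-3*(-(3*x)) = 72] -3 out front; divide by -3, so div: -(3*x) = -24.
Step 4. [-(3*x) = -24] LHS negated; negate both sides ⇒ neg: 3*x = 24.
Step 5. [3*x = 24] divide by the outer 3. So div: x = 8.

Answer: x ∈ {8}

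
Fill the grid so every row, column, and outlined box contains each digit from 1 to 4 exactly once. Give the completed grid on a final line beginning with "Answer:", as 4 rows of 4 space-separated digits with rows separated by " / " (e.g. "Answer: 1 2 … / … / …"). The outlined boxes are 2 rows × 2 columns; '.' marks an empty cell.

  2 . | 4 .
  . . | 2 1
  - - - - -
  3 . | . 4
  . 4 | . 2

Step 1. [r4c1∈{1}] only 1 remains possible at r4c1 ⇒ r4c1=1.
Step 2. [r1c2∈{1,3}] across row 1, 1 lands solely at r1c2. So r1c2=1.
Step 3. [r1c4∈{3}] only 3 remains possible at r1c4 ⇒ r1c4=3.
Step 4. [r2c2∈{3}] r2c2 is down to just 3. So r2c2=3.
Step 5. [r2c1∈{4}] r2c1's peers cover all but 4, so r2c1=4.
Step 6. [r3c2∈{2}] r3c2 is down to just 2 ⇒ r3c2=2.
Step 7. [r4c3∈{3}] r4c3's peers cover all but 3. So r4c3=3.
Step 8. [r3c3∈{1}] r3c3 is down to just 1 ⇒ r3c3=1.

Answer: 2 1 4 3 / 4 3 2 1 / 3 2 1 4 / 1 4 3 2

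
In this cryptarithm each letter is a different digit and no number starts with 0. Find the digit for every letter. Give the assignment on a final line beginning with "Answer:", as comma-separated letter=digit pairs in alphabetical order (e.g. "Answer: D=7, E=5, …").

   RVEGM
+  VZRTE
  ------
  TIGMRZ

Step 1. [col 1: M + E ≡ Z (mod 10)] no forcing yet in column 1 (carry-in 0); Z=8 is free and consistent — try it. So Z=8.
Step 2. [T] adding two 5-digit numbers gives at most 5+1 digits, and here it does — T is that final carry and must be 1, so T=1.
Step 3. [col 1: M + E ≡ Z (mod 10)] no forcing yet in column 1 (carry-in 0); M=6 is free and consistent — try it. So M=6.
Step 4. [col 1: M + E ≡ Z (mod 10)] column 1: given M=6, Z=8, carry-in 0, and digits 1,6,8 already taken and all letters distinct, M+E≡Z (mod 10) forces E=2, so E=2.
Step 5. [col 2: G + T ≡ R (mod 10)] R=4 is one option consistent with column 2 (G + T ≡ R (mod 10), carry-in 0) — take it ⇒ R=4.
Step 6. [col 2: G + T ≡ R (mod 10)] in column 2 we have G+T≡R with carry-in 0; given T=1, R=4 and digits 1,2,4,6,8 already taken and all letters distinct, that pins G to 3. So G=3.
Step 7. [col 4: V + Z ≡ G (mod 10)] column 4: given Z=8, G=3, carry-in 0, and digits 1,2,3,4,6,8 already taken and all letters distinct, V+Z≡G (mod 10) forces V=5, so V=5.
Step 8. [col 5: R + V ≡ I (mod 10)] in column 5 we have R+V≡I with carry-in 1; given R=4, V=5 and digits 1,2,3,4,5,6,8 already taken and all letters distinct, that pins I to 0. So I=0.

Answer: E=2, G=3, I=0, M=6, R=4, T=1, V=5, Z=8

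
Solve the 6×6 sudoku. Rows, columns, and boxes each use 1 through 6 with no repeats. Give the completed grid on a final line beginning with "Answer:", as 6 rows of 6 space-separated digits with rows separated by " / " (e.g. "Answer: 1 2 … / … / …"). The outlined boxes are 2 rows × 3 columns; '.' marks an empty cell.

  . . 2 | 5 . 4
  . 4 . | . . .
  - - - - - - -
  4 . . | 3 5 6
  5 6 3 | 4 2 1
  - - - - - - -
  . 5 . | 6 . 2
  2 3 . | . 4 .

Step 1. [r5c1∈{1}] r5c1's peers cover all but 1, so r5c1=1.
Step 2. [r1c2∈{1}] only 1 remains possible at r1c2, so r1c2=1.
Step 3. [r2c6∈{3}] r2c6 has the single candidate 3 ⇒ r2c6=3.
Step 4. [r2c1∈{6}] r2c1 has the single candidate 6. So r2c1=6.
Step 5. [r2c5∈{1}] r2c5 has the single candidate 1, so r2c5=1.
Step 6. [r2c3∈{5}] nothing but 5 survives at r2c3 ⇒ r2c3=5.
Step 7. [r2c4∈{2}] only 2 remains possible at r2c4. So r2c4=2.
Step 8. [r6c3∈{6}] r6c3 has the single candidate 6, so r6c3=6.
Step 9. [r6c4∈{1}] r6c4 is down to just 1, so r6c4=1.
Step 10. [r1c5∈{6}] r1c5 is down to just 6. So r1c5=6.
Step 11. [r5c3∈{4}] r5c3 is down to just 4, so r5c3=4.
Step 12. [r3c3∈{1}] r3c3 has the single candidate 1. So r3c3=1.
Step 13. [r1c1∈{3}] only 3 remains possible at r1c1, so r1c1=3.
Step 14. [r5c5∈{3}] r5c5 has the single candidate 3. So r5c5=3.
Step 15. [r6c6∈{5}] r6c6's peers cover all but 5. So r6c6=5.
Step 16. [r3c2∈{2}] r3c2's peers cover all but 2. So r3c2=2.

Answer: 3 1 2 5 6 4 / 6 4 5 2 1 3 / 4 2 1 3 5 6 / 5 6 3 4 2 1 / 1 5 4 6 3 2 / 2 3 6 1 4 5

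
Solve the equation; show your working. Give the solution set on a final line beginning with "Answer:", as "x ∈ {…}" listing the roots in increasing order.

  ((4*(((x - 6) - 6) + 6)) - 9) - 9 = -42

Step 1. [((4*(((x - 6) - 6) + 6)) - 9) - 9 = -42] -9 is outermost — add 9 both sides, so sub: (4*(((x - 6) - 6) + 6)) - 9 = -33.
Step 2. [(4*(((x - 6) - 6) + 6)) - 9 = -33] the outer -9 inverts by adding 9. So sub: 4*(((x - 6) - 6) + 6) = -24.
Step 3. [4*(((x - 6) - 6) + 6) = -24] 4·(inner) — divide through by 4 ⇒ div: ((x - 6) - 6) + 6 = -6.
Step 4. [((x - 6) - 6) + 6 = -6] subtract 6: x sits inside (… + 6) ⇒ sub: (x - 6) - 6 = -12.
Step 5. [(x - 6) - 6 = -12] peel the -6: add 6 from each side. So sub: x - 6 = -6.
Step 6. [x - 6 = -6] peel the -6: add 6 from each side ⇒ sub: x = 0.

Answer: x ∈ {0}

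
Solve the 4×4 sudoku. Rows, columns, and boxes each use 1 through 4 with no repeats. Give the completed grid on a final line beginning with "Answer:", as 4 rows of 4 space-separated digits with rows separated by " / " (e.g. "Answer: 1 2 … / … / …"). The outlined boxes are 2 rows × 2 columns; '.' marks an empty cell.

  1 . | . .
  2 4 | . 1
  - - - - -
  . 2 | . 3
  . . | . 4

Step 1. [r4c3∈{1,2}] in row 4, 2 fits only at r4c3, so r4c3=2.
Step 2. [r1c2∈{3}] r1c2's peers cover all but 3, so r1c2=3.
Step 3. [r3c3∈{1}] r3c3 has the single candidate 1. So r3c3=1.
Step 4. [r1c4∈{2}] nothing but 2 survives at r1c4. So r1c4=2.
Step 5. [r1c3∈{4}] only 4 remains possible at r1c3. So r1c3=4.
Step 6. [r4c2∈{1}] r4c2 is down to just 1. So r4c2=1.
Step 7. [r3c1∈{4}] nothing but 4 survives at r3c1. So r3c1=4.
Step 8. [r2c3∈{3}] r2c3 has the single candidate 3. So r2c3=3.
Step 9. [r4c1∈{3}] r4c1's peers cover all but 3. So r4c1=3.

Answer: 1 3 4 2 / 2 4 3 1 / 4 2 1 3 / 3 1 2 4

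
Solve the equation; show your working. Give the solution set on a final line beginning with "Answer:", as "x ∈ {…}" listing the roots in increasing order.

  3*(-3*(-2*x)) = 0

Step 1. [3*(-3*(-2*x)) = 0] LHS = 3·(…); ÷3 both sides ⇒ div: -3*(-2*x) = 0.
Step 2. [-3*(-2*x) = 0] -3 out front; divide by -3 ⇒ div: -2*x = 0.
Step 3. [-2*x = 0] -2 out front; divide by -2, so div: x = 0.

Answer: x ∈ {0}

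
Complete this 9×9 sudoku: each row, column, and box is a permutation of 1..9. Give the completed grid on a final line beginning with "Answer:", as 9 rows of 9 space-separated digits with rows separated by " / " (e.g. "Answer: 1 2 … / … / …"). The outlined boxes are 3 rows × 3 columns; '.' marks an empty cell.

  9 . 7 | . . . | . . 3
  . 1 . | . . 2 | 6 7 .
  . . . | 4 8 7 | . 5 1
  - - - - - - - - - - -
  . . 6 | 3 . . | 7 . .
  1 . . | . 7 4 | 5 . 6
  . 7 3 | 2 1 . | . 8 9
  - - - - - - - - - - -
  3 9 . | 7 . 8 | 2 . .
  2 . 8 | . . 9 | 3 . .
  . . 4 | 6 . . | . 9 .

Step 1. [r9c2∈{5}] r9c2 has the single candidate 5 ⇒ r9c2=5.
Step 2. [r1c8∈{2,4}] across box 3, 2 lands solely at r1c8. So r1c8=2.
Step 3. [r9c7∈{1,8}] in col 7, 1 fits only at r9c7, so r9c7=1.
Step 4. [r6c7∈{4}] nothing but 4 survives at r6c7, so r6c7=4.
Step 5. [r4c6∈{5}] r4c6 is down to just 5. So r4c6=5.
Step 6. [r1c2∈{4,6,8}] in row 1, 4 fits only at r1c2, so r1c2=4.
Step 7. [r8c9∈{4,5,7}] 7 has one home in row 8: r8c9. So r8c9=7.
Step 8. [r2c3∈{5}] r2c3's peers cover all but 5. So r2c3=5.
Step 9. [r3c2∈{2,3,6}] in row 3, 3 fits only at r3c2, so r3c2=3.
Step 10. [r2c4∈{9}] r2c4's peers cover all but 9, so r2c4=9.
Step 11. [r7c8∈{4,6}] r7c8 is the only open cell in row 7 admitting 6. So r7c8=6.
Step 12. [r1c6∈{1,6}] r1c6 is the only open cell in col 6 admitting 1. So r1c6=1.
Step 13. [r7c9∈{4,5}] r7c9 is the only open cell in col 9 admitting 5, so r7c9=5.
Step 14. [r1c4∈{5}] only 5 remains possible at r1c4, so r1c4=5.
Step 15. [r2c1∈{8}] r2c1 has the single candidate 8. So r2c1=8.
Step 16. [r4c2∈{2,8}] across row 4, 8 lands solely at r4c2. So r4c2=8.
Step 17. [r5c3∈{2,9}] in row 5, 9 fits only at r5c3. So r5c3=9.
Step 18. [r9c5∈{2,3}] across row 9, 2 lands solely at r9c5, so r9c5=2.
Step 19. [r7c5∈{4}] r7c5 is down to just 4, so r7c5=4.
Step 20. [r8c8∈{4}] r8c8 has the single candidate 4, so r8c8=4.
Step 21. [r4c8∈{1}] nothing but 1 survives at r4c8, so r4c8=1.
Step 22. [r6c6∈{6}] nothing but 6 survives at r6c6. So r6c6=6.
Step 23. [r8c2∈{6}] r8c2 has the single candidate 6 ⇒ r8c2=6.
Step 24. [r2c9∈{4}] r2c9 is down to just 4 ⇒ r2c9=4.
Step 25. [r4c1∈{4}] nothing but 4 survives at r4c1 ⇒ r4c1=4.
Step 26. [r8c5∈{5}] nothing but 5 survives at r8c5, so r8c5=5.
Step 27. [r7c3∈{1}] nothing but 1 survives at r7c3 ⇒ r7c3=1.
Step 28. [r6c1∈{5}] r6c1 has the single candidate 5, so r6c1=5.
Step 29. [r3c3∈{2}] r3c3 has the single candidate 2, so r3c3=2.
Step 30. [r4c9∈{2}] nothing but 2 survives at r4c9 ⇒ r4c9=2.
Step 31. [r9c9∈{8}] nothing but 8 survives at r9c9 ⇒ r9c9=8.
Step 32. [r3c7∈{9}] only 9 remains possible at r3c7. So r3c7=9.
Step 33. [r9c6∈{3}] only 3 remains possible at r9c6. So r9c6=3.
Step 34. [r1c7∈{8}] r1c7 has the single candidate 8. So r1c7=8.
Step 35. [r8c4∈{1}] only 1 remains possible at r8c4 ⇒ r8c4=1.
Step 36. [r1c5∈{6}] r1c5 has the single candidate 6, so r1c5=6.
Step 37. [r4c5∈{9}] r4c5's peers cover all but 9, so r4c5=9.
Step 38. [r3c1∈{6}] r3c1 has the single candidate 6. So r3c1=6.
Step 39. [r2c5∈{3}] nothing but 3 survives at r2c5, so r2c5=3.
Step 40. [r5c8∈{3}] only 3 remains possible at r5c8 ⇒ r5c8=3.
Step 41. [r5c4∈{8}] r5c4's peers cover all but 8. So r5c4=8.
Step 42. [r9c1∈{7}] r9c1's peers cover all but 7, so r9c1=7.
Step 43. [r5c2∈{2}] only 2 remains possible at r5c2 ⇒ r5c2=2.

Answer: 9 4 7 5 6 1 8 2 3 / 8 1 5 9 3 2 6 7 4 / 6 3 2 4 8 7 9 5 1 / 4 8 6 3 9 5 7 1 2 / 1 2 9 8 7 4 5 3 6 / 5 7 3 2 1 6 4 8 9 / 3 9 1 7 4 8 2 6 5 / 2 6 8 1 5 9 3 4 7 / 7 5 4 6 2 3 1 9 8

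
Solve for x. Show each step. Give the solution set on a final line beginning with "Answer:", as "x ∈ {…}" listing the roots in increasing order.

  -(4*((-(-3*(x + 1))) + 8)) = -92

Step 1. [-(4*((-(-3*(x + 1))) + 8)) = -92] flip signs both sides. So neg: 4*((-(-3*(x + 1))) + 8) = 92.
Step 2. [4*((-(-3*(x + 1))) + 8) = 92] LHS = 4·(…); ÷4 both sides ⇒ div: (-(-3*(x + 1))) + 8 = 23.
Step 3. [(-(-3*(x + 1))) + 8 = 23] peel the +8: subtract 8 from each side. So sub: -(-3*(x + 1)) = 15.
Step 4. [-(-3*(x + 1)) = 15] leading − — multiply by −1. So neg: -3*(x + 1) = -15.
Step 5. [-3*(x + 1) = -15] -3 out front; divide by -3. So div: x + 1 = 5.
Step 6. [x + 1 = 5] +1 is outermost — subtract 1 both sides. So sub: x = 4.

Answer: x ∈ {4}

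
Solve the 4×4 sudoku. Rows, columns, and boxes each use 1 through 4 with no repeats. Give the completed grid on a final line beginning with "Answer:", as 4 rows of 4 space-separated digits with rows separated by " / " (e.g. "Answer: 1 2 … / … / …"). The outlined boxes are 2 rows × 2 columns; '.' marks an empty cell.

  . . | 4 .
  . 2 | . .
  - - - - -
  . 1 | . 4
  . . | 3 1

Step 1. [r3c1∈{2,3}] in row 3, 3 fits only at r3c1, so r3c1=3.
Step 2. [r2c1∈{1,4}] row 2 places 4 nowhere but r2c1. So r2c1=4.
Step 3. [r2c4∈{3}] r2c4 has the single candidate 3. So r2c4=3.
Step 4. [r1c1∈{1}] r1c1 is down to just 1. So r1c1=1.
Step 5. [r4c2∈{4}] nothing but 4 survives at r4c2 ⇒ r4c2=4.
Step 6. [r1c2∈{3}] only 3 remains possible at r1c2. So r1c2=3.
Step 7. [r3c3∈{2}] r3c3's peers cover all but 2, so r3c3=2.
Step 8. [r2c3∈{1}] r2c3's peers cover all but 1. So r2c3=1.
Step 9. [r1c4∈{2}] r1c4's peers cover all but 2 ⇒ r1c4=2.
Step 10. [r4c1∈{2}] nothing but 2 survives at r4c1 ⇒ r4c1=2.

Answer: 1 3 4 2 / 4 2 1 3 / 3 1 2 4 / 2 4 3 1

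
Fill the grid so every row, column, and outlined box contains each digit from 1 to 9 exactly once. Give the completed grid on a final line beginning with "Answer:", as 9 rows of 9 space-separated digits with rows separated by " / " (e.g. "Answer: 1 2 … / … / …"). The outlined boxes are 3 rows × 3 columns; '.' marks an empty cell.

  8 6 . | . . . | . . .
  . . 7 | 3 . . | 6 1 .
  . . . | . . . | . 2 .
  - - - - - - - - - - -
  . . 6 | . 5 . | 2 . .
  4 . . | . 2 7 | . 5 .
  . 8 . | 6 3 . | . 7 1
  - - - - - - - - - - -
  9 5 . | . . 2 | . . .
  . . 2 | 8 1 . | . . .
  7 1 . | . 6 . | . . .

Step 1. [r4c6∈{1,4,8,9}] box 5 places 8 nowhere but r4c6 ⇒ r4c6=8.
Step 2. [r9c9∈{2,3,4,5,8,9}] in row 9, 2 fits only at r9c9. So r9c9=2.
Step 3. [r5c9∈{3,6,8,9}] row 5 places 6 nowhere but r5c9 ⇒ r5c9=6.
Step 4. [r1c4∈{1,2,4,5,7,9}] in row 1, 2 fits only at r1c4. So r1c4=2.
Step 5. [r5c7∈{3,8,9}] 8 has one home in row 5: r5c7 ⇒ r5c7=8.
Step 6. [r3c6∈{1,4,5,6,9}] 6 has one home in row 3: r3c6 ⇒ r3c6=6.
Step 7. [r1c6∈{1,4,5,9}] col 6 places 1 nowhere but r1c6, so r1c6=1.
Step 8. [r7c8∈{3,4,6,8}] row 7 places 6 nowhere but r7c8, so r7c8=6.
Step 9. [r9c8∈{3,4,8,9}] col 8 places 8 nowhere but r9c8. So r9c8=8.
Step 10. [r7c7∈{1,3,4,7}] r7c7 is the only open cell in row 7 admitting 1. So r7c7=1.
Step 11. [r2c2∈{2,4,9}] across col 2, 2 lands solely at r2c2, so r2c2=2.
Step 12. [r2c1∈{5}] nothing but 5 survives at r2c1 ⇒ r2c1=5.
Step 13. [r3c4∈{4,5,7,9}] in box 2, 5 fits only at r3c4. So r3c4=5.
Step 14. [r7c4∈{4,7}] 7 has one home in col 4: r7c4, so r7c4=7.
Step 15. [r7c5∈{4}] only 4 remains possible at r7c5. So r7c5=4.
Step 16. [r7c9∈{3}] only 3 remains possible at r7c9, so r7c9=3.
Step 17. [r9c4∈{9}] r9c4 is down to just 9, so r9c4=9.
Step 18. [r4c8∈{3,4,9}] in box 6, 3 fits only at r4c8 ⇒ r4c8=3.
Step 19. [r6c6∈{4,9}] 9 has one home in box 5: r6c6 ⇒ r6c6=9.
Step 20. [r4c9∈{4,9}] in box 6, 9 fits only at r4c9, so r4c9=9.
Step 21. [r6c7∈{4}] nothing but 4 survives at r6c7. So r6c7=4.
Step 22. [r9c3∈{3,4}] across row 9, 4 lands solely at r9c3, so r9c3=4.
Step 23. [r8c2∈{3}] nothing but 3 survives at r8c2, so r8c2=3.
Step 24. [r3c1∈{1,3}] r3c1 is the only open cell in col 1 admitting 3. So r3c1=3.
Step 25. [r1c3∈{9}] r1c3's peers cover all but 9, so r1c3=9.
Step 26. [r1c8∈{4}] r1c8's peers cover all but 4 ⇒ r1c8=4.
Step 27. [r9c7∈{5}] only 5 remains possible at r9c7, so r9c7=5.
Step 28. [r1c5∈{7}] only 7 remains possible at r1c5, so r1c5=7.
Step 29. [r3c7∈{7,9}] in box 3, 9 fits only at r3c7, so r3c7=9.
Step 30. [r3c9∈{7,8}] 7 has one home in row 3: r3c9. So r3c9=7.
Step 31. [r5c4∈{1}] only 1 remains possible at r5c4, so r5c4=1.
Step 32. [r3c5∈{8}] nothing but 8 survives at r3c5, so r3c5=8.
Step 33. [r6c3∈{5}] nothing but 5 survives at r6c3. So r6c3=5.
Step 34. [r2c5∈{9}] r2c5's peers cover all but 9, so r2c5=9.
Step 35. [r8c1∈{6}] r8c1's peers cover all but 6, so r8c1=6.
Step 36. [r3c3∈{1}] r3c3 is down to just 1. So r3c3=1.
Step 37. [r8c6∈{5}] r8c6 has the single candidate 5, so r8c6=5.
Step 38. [r8c8∈{9}] r8c8 is down to just 9 ⇒ r8c8=9.
Step 39. [r4c1∈{1}] r4c1's peers cover all but 1. So r4c1=1.
Step 40. [r7c3∈{8}] r7c3 has the single candidate 8, so r7c3=8.
Step 41. [r5c3∈{3}] r5c3 is down to just 3. So r5c3=3.
Step 42. [r4c4∈{4}] nothing but 4 survives at r4c4, so r4c4=4.
Step 43. [r2c9∈{8}] r2c9's peers cover all but 8, so r2c9=8.
Step 44. [r5c2∈{9}] r5c2 is down to just 9 ⇒ r5c2=9.
Step 45. [r4c2∈{7}] nothing but 7 survives at r4c2 ⇒ r4c2=7.
Step 46. [r8c9∈{4}] r8c9 has the single candidate 4, so r8c9=4.
Step 47. [r3c2∈{4}] r3c2 is down to just 4. So r3c2=4.
Step 48. [r1c7∈{3}] only 3 remains possible at r1c7, so r1c7=3.
Step 49. [r8c7∈{7}] nothing but 7 survives at r8c7, so r8c7=7.
Step 50. [r2c6∈{4}] r2c6's peers cover all but 4 ⇒ r2c6=4.
Step 51. [r1c9∈{5}] nothing but 5 survives at r1c9, so r1c9=5.
Step 52. [r9c6∈{3}] r9c6 is down to just 3, so r9c6=3.
Step 53. [r6c1∈{2}] nothing but 2 survives at r6c1. So r6c1=2.

Answer: 8 6 9 2 7 1 3 4 5 / 5 2 7 3 9 4 6 1 8 / 3 4 1 5 8 6 9 2 7 / 1 7 6 4 5 8 2 3 9 / 4 9 3 1 2 7 8 5 6 / 2 8 5 6 3 9 4 7 1 / 9 5 8 7 4 2 1 6 3 / 6 3 2 8 1 5 7 9 4 / 7 1 4 9 6 3 5 8 2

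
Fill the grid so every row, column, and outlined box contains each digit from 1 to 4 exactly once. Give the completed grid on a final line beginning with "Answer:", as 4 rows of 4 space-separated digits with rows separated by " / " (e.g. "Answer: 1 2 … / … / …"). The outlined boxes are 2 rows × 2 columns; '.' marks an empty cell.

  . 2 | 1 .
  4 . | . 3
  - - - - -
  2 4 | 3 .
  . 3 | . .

Step 1. [r4c4∈{1,2,4}] in col 4, 2 fits only at r4c4 ⇒ r4c4=2.
Step 2. [r4c3∈{4}] r4c3 is down to just 4. So r4c3=4.
Step 3. [r1c4∈{4}] r1c4 has the single candidate 4, so r1c4=4.
Step 4. [r4c1∈{1}] only 1 remains possible at r4c1 ⇒ r4c1=1.
Step 5. [r2c3∈{2}] r2c3 is down to just 2. So r2c3=2.
Step 6. [r1c1∈{3}] only 3 remains possible at r1c1. So r1c1=3.
Step 7. [r3c4∈{1}] r3c4 is down to just 1. So r3c4=1.
Step 8. [r2c2∈{1}] only 1 remains possible at r2c2, so r2c2=1.

Answer: 3 2 1 4 / 4 1 2 3 / 2 4 3 1 / 1 3 4 2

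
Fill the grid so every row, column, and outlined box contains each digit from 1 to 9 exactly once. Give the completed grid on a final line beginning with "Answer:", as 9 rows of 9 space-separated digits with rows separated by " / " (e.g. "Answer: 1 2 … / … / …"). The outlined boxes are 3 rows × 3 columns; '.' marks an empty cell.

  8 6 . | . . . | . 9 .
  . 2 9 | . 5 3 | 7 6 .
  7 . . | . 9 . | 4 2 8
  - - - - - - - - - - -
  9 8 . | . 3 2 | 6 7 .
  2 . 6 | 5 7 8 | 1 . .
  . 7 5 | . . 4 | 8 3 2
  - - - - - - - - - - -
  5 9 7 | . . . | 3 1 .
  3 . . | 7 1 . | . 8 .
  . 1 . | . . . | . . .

Step 1. [r7c6∈{6}] nothing but 6 survives at r7c6 ⇒ r7c6=6.
Step 2. [r7c9∈{4}] r7c9's peers cover all but 4. So r7c9=4.
Step 3. [r4c3∈{1,4}] r4c3 is the only open cell in row 4 admitting 4 ⇒ r4c3=4.
Step 4. [r3c6∈{1}] nothing but 1 survives at r3c6. So r3c6=1.
Step 5. [r9c8∈{5}] r9c8's peers cover all but 5 ⇒ r9c8=5.
Step 6. [r9c6∈{9}] r9c6's peers cover all but 9. So r9c6=9.
Step 7. [r9c7∈{2}] r9c7 has the single candidate 2. So r9c7=2.
Step 8. [r2c1∈{1,4}] r2c1 is the only open cell in box 1 admitting 4. So r2c1=4.
Step 9. [r1c9∈{1,3,5}] r1c9 is the only open cell in col 9 admitting 3. So r1c9=3.
Step 10. [r2c4∈{8}] nothing but 8 survives at r2c4 ⇒ r2c4=8.
Step 11. [r7c4∈{2}] r7c4 is down to just 2 ⇒ r7c4=2.
Step 12. [r6c4∈{1,6,9}] r6c4 is the only open cell in row 6 admitting 9 ⇒ r6c4=9.
Step 13. [r8c9∈{6,9}] in row 8, 6 fits only at r8c9. So r8c9=6.
Step 14. [r1c4∈{4}] nothing but 4 survives at r1c4. So r1c4=4.
Step 15. [r3c3∈{3}] only 3 remains possible at r3c3. So r3c3=3.
Step 16. [r7c5∈{8}] r7c5's peers cover all but 8, so r7c5=8.
Step 17. [r6c1∈{1}] only 1 remains possible at r6c1. So r6c1=1.
Step 18. [r9c9∈{7}] r9c9 has the single candidate 7 ⇒ r9c9=7.
Step 19. [r5c8∈{4}] r5c8 is down to just 4, so r5c8=4.
Step 20. [r3c4∈{6}] r3c4 has the single candidate 6 ⇒ r3c4=6.
Step 21. [r8c3∈{2}] only 2 remains possible at r8c3 ⇒ r8c3=2.
Step 22. [r1c3∈{1}] only 1 remains possible at r1c3, so r1c3=1.
Step 23. [r5c9∈{9}] r5c9 has the single candidate 9. So r5c9=9.
Step 24. [r9c4∈{3}] only 3 remains possible at r9c4. So r9c4=3.
Step 25. [r5c2∈{3}] nothing but 3 survives at r5c2. So r5c2=3.
Step 26. [r3c2∈{5}] nothing but 5 survives at r3c2, so r3c2=5.
Step 27. [r8c2∈{4}] only 4 remains possible at r8c2, so r8c2=4.
Step 28. [r9c5∈{4}] nothing but 4 survives at r9c5. So r9c5=4.
Step 29. [r4c4∈{1}] r4c4 has the single candidate 1 ⇒ r4c4=1.
Step 30. [r9c3∈{8}] r9c3's peers cover all but 8, so r9c3=8.
Step 31. [r2c9∈{1}] r2c9 is down to just 1. So r2c9=1.
Step 32. [r1c6∈{7}] nothing but 7 survives at r1c6 ⇒ r1c6=7.
Step 33. [r1c5∈{2}] only 2 remains possible at r1c5. So r1c5=2.
Step 34. [r4c9∈{5}] r4c9's peers cover all but 5 ⇒ r4c9=5.
Step 35. [r9c1∈{6}] r9c1 is down to just 6 ⇒ r9c1=6.
Step 36. [r1c7∈{5}] nothing but 5 survives at r1c7. So r1c7=5.
Step 37. [r8c6∈{5}] r8c6 has the single candidate 5 ⇒ r8c6=5.
Step 38. [r6c5∈{6}] r6c5's peers cover all but 6. So r6c5=6.
Step 39. [r8c7∈{9}] nothing but 9 survives at r8c7, so r8c7=9.

Answer: 8 6 1 4 2 7 5 9 3 / 4 2 9 8 5 3 7 6 1 / 7 5 3 6 9 1 4 2 8 / 9 8 4 1 3 2 6 7 5 / 2 3 6 5 7 8 1 4 9 / 1 7 5 9 6 4 8 3 2 / 5 9 7 2 8 6 3 1 4 / 3 4 2 7 1 5 9 8 6 / 6 1 8 3 4 9 2 5 7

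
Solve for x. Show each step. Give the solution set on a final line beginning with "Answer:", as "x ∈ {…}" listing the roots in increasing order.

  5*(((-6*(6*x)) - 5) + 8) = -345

Step 1. [5*(((-6*(6*x)) - 5) + 8) = -345] 5·(inner) — divide through by 5, so div: ((-6*(6*x)) - 5) + 8 = -69.
Step 2. [((-6*(6*x)) - 5) + 8 = -69] +8 is outermost — subtract 8 both sides ⇒ sub: (-6*(6*x)) - 5 = -77.
Step 3. [(-6*(6*x)) - 5 = -77] add 5: x sits inside (… - 5), so sub: -6*(6*x) = -72.
Step 4. [-6*(6*x) = -72] -6·(inner) — divide through by -6, so div: 6*x = 12.
Step 5. [6*x = 12] leading coefficient 6: divide by 6. So div: x = 2.

Answer: x ∈ {2}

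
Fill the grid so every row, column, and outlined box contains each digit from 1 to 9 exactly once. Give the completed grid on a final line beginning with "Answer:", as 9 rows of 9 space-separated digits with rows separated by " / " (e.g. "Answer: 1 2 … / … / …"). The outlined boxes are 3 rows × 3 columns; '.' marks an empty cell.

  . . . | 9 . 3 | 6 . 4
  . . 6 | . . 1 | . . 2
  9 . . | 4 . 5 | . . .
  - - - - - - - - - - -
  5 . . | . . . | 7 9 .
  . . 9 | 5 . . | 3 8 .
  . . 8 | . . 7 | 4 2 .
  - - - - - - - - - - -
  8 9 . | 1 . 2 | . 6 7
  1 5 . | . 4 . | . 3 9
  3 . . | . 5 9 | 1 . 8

Step 1. [r6c1∈{6}] r6c1 is down to just 6. So r6c1=6.
Step 2. [r2c2∈{3,4,7,8}] row 2 places 3 nowhere but r2c2, so r2c2=3.
Step 3. [r4c4∈{2,3,6,8}] across col 4, 2 lands solely at r4c4 ⇒ r4c4=2.
Step 4. [r6c2∈{1}] only 1 remains possible at r6c2. So r6c2=1.
Step 5. [r3c5∈{2,6,7,8}] row 3 places 6 nowhere but r3c5 ⇒ r3c5=6.
Step 6. [r4c2∈{4}] r4c2's peers cover all but 4. So r4c2=4.
Step 7. [r1c5∈{2,7,8}] in col 5, 2 fits only at r1c5. So r1c5=2.
Step 8. [r1c1∈{7}] nothing but 7 survives at r1c1. So r1c1=7.
Step 9. [r9c2∈{2,6,7}] in col 2, 6 fits only at r9c2, so r9c2=6.
Step 10. [r9c3∈{2,4,7}] row 9 places 2 nowhere but r9c3. So r9c3=2.
Step 11. [r2c5∈{7,8}] across col 5, 7 lands solely at r2c5, so r2c5=7.
Step 12. [r8c4∈{6,7,8}] in col 4, 6 fits only at r8c4. So r8c4=6.
Step 13. [r3c3∈{1}] only 1 remains possible at r3c3, so r3c3=1.
Step 14. [r4c5∈{1,3,8}] in col 5, 8 fits only at r4c5 ⇒ r4c5=8.
Step 15. [r2c8∈{5}] r2c8 has the single candidate 5 ⇒ r2c8=5.
Step 16. [r4c9∈{1,6}] in row 4, 1 fits only at r4c9, so r4c9=1.
Step 17. [r3c7∈{8}] only 8 remains possible at r3c7 ⇒ r3c7=8.
Step 18. [r5c6∈{4,6}] row 5 places 4 nowhere but r5c6. So r5c6=4.
Step 19. [r5c1∈{2}] nothing but 2 survives at r5c1 ⇒ r5c1=2.
Step 20. [r6c5∈{3,9}] row 6 places 9 nowhere but r6c5, so r6c5=9.
Step 21. [r3c8∈{7}] only 7 remains possible at r3c8 ⇒ r3c8=7.
Step 22. [r5c5∈{1}] r5c5 has the single candidate 1, so r5c5=1.
Step 23. [r2c1∈{4}] nothing but 4 survives at r2c1. So r2c1=4.
Step 24. [r7c5∈{3}] only 3 remains possible at r7c5. So r7c5=3.
Step 25. [r4c6∈{6}] r4c6's peers cover all but 6, so r4c6=6.
Step 26. [r3c2∈{2}] r3c2's peers cover all but 2 ⇒ r3c2=2.
Step 27. [r7c3∈{4}] r7c3 is down to just 4, so r7c3=4.
Step 28. [r9c8∈{4}] r9c8's peers cover all but 4. So r9c8=4.
Step 29. [r4c3∈{3}] r4c3's peers cover all but 3. So r4c3=3.
Step 30. [r8c7∈{2}] nothing but 2 survives at r8c7 ⇒ r8c7=2.
Step 31. [r6c4∈{3}] r6c4's peers cover all but 3 ⇒ r6c4=3.
Step 32. [r9c4∈{7}] nothing but 7 survives at r9c4. So r9c4=7.
Step 33. [r5c9∈{6}] r5c9 has the single candidate 6 ⇒ r5c9=6.
Step 34. [r6c9∈{5}] r6c9's peers cover all but 5 ⇒ r6c9=5.
Step 35. [r2c4∈{8}] r2c4's peers cover all but 8 ⇒ r2c4=8.
Step 36. [r3c9∈{3}] nothing but 3 survives at r3c9. So r3c9=3.
Step 37. [r1c2∈{8}] r1c2's peers cover all but 8. So r1c2=8.
Step 38. [r8c3∈{7}] nothing but 7 survives at r8c3, so r8c3=7.
Step 39. [r7c7∈{5}] r7c7 is down to just 5 ⇒ r7c7=5.
Step 40. [r1c3∈{5}] only 5 remains possible at r1c3. So r1c3=5.
Step 41. [r5c2∈{7}] nothing but 7 survives at r5c2, so r5c2=7.
Step 42. [r1c8∈{1}] r1c8's peers cover all but 1 ⇒ r1c8=1.
Step 43. [r2c7∈{9}] r2c7's peers cover all but 9. So r2c7=9.
Step 44. [r8c6∈{8}] r8c6's peers cover all but 8, so r8c6=8.

Answer: 7 8 5 9 2 3 6 1 4 / 4 3 6 8 7 1 9 5 2 / 9 2 1 4 6 5 8 7 3 / 5 4 3 2 8 6 7 9 1 / 2 7 9 5 1 4 3 8 6 / 6 1 8 3 9 7 4 2 5 / 8 9 4 1 3 2 5 6 7 / 1 5 7 6 4 8 2 3 9 / 3 6 2 7 5 9 1 4 8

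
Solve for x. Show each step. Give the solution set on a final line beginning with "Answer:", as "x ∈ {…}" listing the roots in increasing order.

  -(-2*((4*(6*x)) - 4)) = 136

Step 1. [-(-2*((4*(6*x)) - 4)) = 136] flip signs both sides, so neg: -2*((4*(6*x)) - 4) = -136.
Step 2. [-2*((4*(6*x)) - 4) = -136] -2 out front; divide by -2, so div: (4*(6*x)) - 4 = 68.
Step 3. [(4*(6*x)) - 4 = 68] 4 divides every term; factor it out, so factor: (6*x) - 1 = 17.
Step 4. [(6*x) - 1 = 17] peel the -1: add 1 from each side ⇒ sub: 6*x = 18.
Step 5. [6*x = 18] 6 out front; divide by 6, so div: x = 3.

Answer: x ∈ {3}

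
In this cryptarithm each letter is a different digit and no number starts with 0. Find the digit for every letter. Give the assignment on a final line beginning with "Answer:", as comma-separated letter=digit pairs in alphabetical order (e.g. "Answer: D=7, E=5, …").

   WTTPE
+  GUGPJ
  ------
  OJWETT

Step 1. [O] O is the leading digit of a 6-digit sum of two 5-digit numbers; the final carry is exactly 1 ⇒ O=1.
Step 2. [col 1: E + J ≡ T (mod 10)] no forcing yet in column 1 (carry-in 0); T=8 is free and consistent — try it, so T=8.
Step 3. [col 1: E + J ≡ T (mod 10)] column 1 (E + J ≡ T (mod 10), carry-in 0) doesn't pin E yet; pick E=6 and continue, so E=6.
Step 4. [col 1: E + J ≡ T (mod 10)] from column 1 (E=6, T=8, carry-in 0, digits 1,6,8 already taken and all letters distinct): J must equal 2, so J=2.
Step 5. [col 2: P + P ≡ T (mod 10)] P=9 is one option consistent with column 2 (P + P ≡ T (mod 10), carry-in 0) — take it ⇒ P=9.
Step 6. [col 3: T + G ≡ E (mod 10)] column 3: given T=8, E=6, carry-in 1, and digits 1,2,6,8,9 already taken and all letters distinct, T+G≡E (mod 10) forces G=7, so G=7.
Step 7. [col 4: T + U ≡ W (mod 10)] no forcing yet in column 4 (carry-in 1); U=5 is free and consistent — try it. So U=5.
Step 8. [col 4: T + U ≡ W (mod 10)] from column 4 (T=8, U=5, carry-in 1, digits 1,2,5,6,7,8,9 already taken and all letters distinct): W must equal 4. So W=4.

Answer: E=6, G=7, J=2, O=1, P=9, T=8, U=5, W=4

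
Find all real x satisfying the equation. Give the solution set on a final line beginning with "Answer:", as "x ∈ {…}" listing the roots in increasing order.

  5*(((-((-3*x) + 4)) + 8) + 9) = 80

Step 1. [5*(((-((-3*x) + 4)) + 8) + 9) = 80] leading coefficient 5: divide by 5, so div: ((-((-3*x) + 4)) + 8) + 9 = 16.
Step 2. [((-((-3*x) + 4)) + 8) + 9 = 16] the outer +9 inverts by subtracting 9 ⇒ sub: (-((-3*x) + 4)) + 8 = 7.
Step 3. [(-((-3*x) + 4)) + 8 = 7] +8 is outermost — subtract 8 both sides. So sub: -((-3*x) + 4) = -1.
Step 4. [-((-3*x) + 4) = -1] flip signs both sides ⇒ neg: (-3*x) + 4 = 1.
Step 5. [(-3*x) + 4 = 1] subtract 4: x sits inside (… + 4) ⇒ sub: -3*x = -3.
Step 6. [-3*x = -3] LHS = -3·(…); ÷-3 both sides, so div: x = 1.

Answer: x ∈ {1}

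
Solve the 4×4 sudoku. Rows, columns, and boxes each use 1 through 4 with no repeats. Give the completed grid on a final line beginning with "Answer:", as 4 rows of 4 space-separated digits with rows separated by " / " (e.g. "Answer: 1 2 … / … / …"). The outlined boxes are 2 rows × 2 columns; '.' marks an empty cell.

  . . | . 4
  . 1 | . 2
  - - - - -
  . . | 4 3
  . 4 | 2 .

Step 1. [r1c2∈{2,3}] 3 has one home in col 2: r1c2. So r1c2=3.
Step 2. [r3c1∈{1,2}] 1 has one home in row 3: r3c1. So r3c1=1.
Step 3. [r2c1∈{4}] r2c1 has the single candidate 4, so r2c1=4.
Step 4. [r4c1∈{3}] only 3 remains possible at r4c1 ⇒ r4c1=3.
Step 5. [r4c4∈{1}] r4c4 has the single candidate 1. So r4c4=1.
Step 6. [r2c3∈{3}] only 3 remains possible at r2c3 ⇒ r2c3=3.
Step 7. [r3c2∈{2}] nothing but 2 survives at r3c2. So r3c2=2.
Step 8. [r1c1∈{2}] r1c1 is down to just 2 ⇒ r1c1=2.
Step 9. [r1c3∈{1}] only 1 remains possible at r1c3, so r1c3=1.

Answer: 2 3 1 4 / 4 1 3 2 / 1 2 4 3 / 3 4 2 1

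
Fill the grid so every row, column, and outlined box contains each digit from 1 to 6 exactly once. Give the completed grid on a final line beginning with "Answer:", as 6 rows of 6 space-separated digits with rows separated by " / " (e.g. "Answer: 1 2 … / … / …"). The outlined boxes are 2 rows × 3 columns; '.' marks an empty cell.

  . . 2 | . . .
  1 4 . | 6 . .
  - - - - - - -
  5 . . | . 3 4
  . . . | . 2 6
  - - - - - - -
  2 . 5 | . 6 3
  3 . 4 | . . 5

Step 1. [r3c4∈{1}] r3c4 is down to just 1 ⇒ r3c4=1.
Step 2. [r1c2∈{3,5,6}] col 2 places 5 nowhere but r1c2 ⇒ r1c2=5.
Step 3. [r4c2∈{1,3}] r4c2 is the only open cell in col 2 admitting 3 ⇒ r4c2=3.
Step 4. [r6c2∈{1,6}] across row 6, 6 lands solely at r6c2, so r6c2=6.
Step 5. [r1c5∈{1,4}] across col 5, 4 lands solely at r1c5 ⇒ r1c5=4.
Step 6. [r4c3∈{1}] r4c3 has the single candidate 1 ⇒ r4c3=1.
Step 7. [r3c2∈{2}] only 2 remains possible at r3c2 ⇒ r3c2=2.
Step 8. [r2c6∈{2}] r2c6 is down to just 2. So r2c6=2.
Step 9. [r4c4∈{5}] r4c4 has the single candidate 5, so r4c4=5.
Step 10. [r2c3∈{3}] r2c3's peers cover all but 3. So r2c3=3.
Step 11. [r6c5∈{1}] r6c5 has the single candidate 1 ⇒ r6c5=1.
Step 12. [r5c4∈{4}] r5c4 is down to just 4. So r5c4=4.
Step 13. [r1c4∈{3}] r1c4's peers cover all but 3, so r1c4=3.
Step 14. [r3c3∈{6}] nothing but 6 survives at r3c3. So r3c3=6.
Step 15. [r6c4∈{2}] r6c4 has the single candidate 2. So r6c4=2.
Step 16. [r4c1∈{4}] only 4 remains possible at r4c1, so r4c1=4.
Step 17. [r1c1∈{6}] nothing but 6 survives at r1c1. So r1c1=6.
Step 18. [r5c2∈{1}] r5c2 has the single candidate 1, so r5c2=1.
Step 19. [r1c6∈{1}] only 1 remains possible at r1c6 ⇒ r1c6=1.
Step 20. [r2c5∈{5}] r2c5's peers cover all but 5, so r2c5=5.

Answer: 6 5 2 3 4 1 / 1 4 3 6 5 2 / 5 2 6 1 3 4 / 4 3 1 5 2 6 / 2 1 5 4 6 3 / 3 6 4 2 1 5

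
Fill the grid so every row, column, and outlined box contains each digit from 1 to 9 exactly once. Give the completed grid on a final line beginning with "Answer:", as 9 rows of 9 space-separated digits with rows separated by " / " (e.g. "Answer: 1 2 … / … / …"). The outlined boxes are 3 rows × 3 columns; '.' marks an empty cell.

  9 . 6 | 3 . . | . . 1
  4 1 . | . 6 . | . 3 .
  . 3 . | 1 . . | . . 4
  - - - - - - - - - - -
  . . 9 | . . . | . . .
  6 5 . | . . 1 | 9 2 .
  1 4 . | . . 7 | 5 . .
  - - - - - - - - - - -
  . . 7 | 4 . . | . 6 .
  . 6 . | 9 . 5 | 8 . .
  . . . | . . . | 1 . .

Step 1. [r5c4∈{8}] only 8 remains possible at r5c4. So r5c4=8.
Step 2. [r5c9∈{3,7}] across row 5, 7 lands solely at r5c9. So r5c9=7.
Step 3. [r6c8∈{8}] only 8 remains possible at r6c8. So r6c8=8.
Step 4. [r2c9∈{2,5,8,9}] in col 9, 8 fits only at r2c9. So r2c9=8.
Step 5. [r5c3∈{3}] only 3 remains possible at r5c3. So r5c3=3.
Step 6. [r6c3∈{2}] only 2 remains possible at r6c3 ⇒ r6c3=2.
Step 7. [r3c8∈{5,7,9}] 9 has one home in box 3: r3c8, so r3c8=9.
Step 8. [r4c7∈{3,4,6}] across col 7, 4 lands solely at r4c7, so r4c7=4.
Step 9. [r7c7∈{2,3}] in col 7, 3 fits only at r7c7, so r7c7=3.
Step 10. [r2c3∈{5}] r2c3 has the single candidate 5. So r2c3=5.
Step 11. [r3c5∈{2,5,7,8}] across row 3, 5 lands solely at r3c5. So r3c5=5.
Step 12. [r6c4∈{6}] nothing but 6 survives at r6c4 ⇒ r6c4=6.
Step 13. [r8c9∈{2}] r8c9's peers cover all but 2. So r8c9=2.
Step 14. [r3c3∈{8}] r3c3 has the single candidate 8 ⇒ r3c3=8.
Step 15. [r3c6∈{2}] r3c6 has the single candidate 2 ⇒ r3c6=2.
Step 16. [r7c6∈{8}] r7c6 has the single candidate 8 ⇒ r7c6=8.
Step 17. [r1c2∈{2,7}] 2 has one home in box 1: r1c2 ⇒ r1c2=2.
Step 18. [r1c7∈{7}] r1c7 is down to just 7, so r1c7=7.
Step 19. [r4c6∈{3}] r4c6 is down to just 3 ⇒ r4c6=3.
Step 20. [r4c5∈{2}] only 2 remains possible at r4c5. So r4c5=2.
Step 21. [r8c3∈{1,4}] col 3 places 1 nowhere but r8c3, so r8c3=1.
Step 22. [r7c2∈{9}] r7c2's peers cover all but 9 ⇒ r7c2=9.
Step 23. [r7c9∈{5}] nothing but 5 survives at r7c9. So r7c9=5.
Step 24. [r9c1∈{2,3,5,8}] row 9 places 5 nowhere but r9c1 ⇒ r9c1=5.
Step 25. [r4c2∈{7,8}] r4c2 is the only open cell in col 2 admitting 7. So r4c2=7.
Step 26. [r9c5∈{3,7}] row 9 places 3 nowhere but r9c5. So r9c5=3.
Step 27. [r8c8∈{4,7}] 4 has one home in row 8: r8c8, so r8c8=4.
Step 28. [r8c5∈{7}] only 7 remains possible at r8c5, so r8c5=7.
Step 29. [r5c5∈{4}] r5c5's peers cover all but 4. So r5c5=4.
Step 30. [r4c4∈{5}] nothing but 5 survives at r4c4 ⇒ r4c4=5.
Step 31. [r9c2∈{8}] only 8 remains possible at r9c2. So r9c2=8.
Step 32. [r7c1∈{2}] only 2 remains possible at r7c1. So r7c1=2.
Step 33. [r9c8∈{7}] r9c8 has the single candidate 7, so r9c8=7.
Step 34. [r4c8∈{1}] nothing but 1 survives at r4c8 ⇒ r4c8=1.
Step 35. [r6c5∈{9}] r6c5 has the single candidate 9 ⇒ r6c5=9.
Step 36. [r9c6∈{6}] r9c6 is down to just 6. So r9c6=6.
Step 37. [r4c1∈{8}] r4c1's peers cover all but 8. So r4c1=8.
Step 38. [r6c9∈{3}] r6c9 has the single candidate 3 ⇒ r6c9=3.
Step 39. [r1c6∈{4}] r1c6 has the single candidate 4, so r1c6=4.
Step 40. [r1c5∈{8}] r1c5 has the single candidate 8. So r1c5=8.
Step 41. [r9c4∈{2}] r9c4's peers cover all but 2, so r9c4=2.
Step 42. [r2c7∈{2}] r2c7 is down to just 2 ⇒ r2c7=2.
Step 43. [r7c5∈{1}] nothing but 1 survives at r7c5. So r7c5=1.
Step 44. [r3c7∈{6}] r3c7 is down to just 6. So r3c7=6.
Step 45. [r8c1∈{3}] r8c1 is down to just 3. So r8c1=3.
Step 46. [r1c8∈{5}] only 5 remains possible at r1c8 ⇒ r1c8=5.
Step 47. [r2c6∈{9}] r2c6 has the single candidate 9 ⇒ r2c6=9.
Step 48. [r9c3∈{4}] only 4 remains possible at r9c3, so r9c3=4.
Step 49. [r3c1∈{7}] r3c1's peers cover all but 7, so r3c1=7.
Step 50. [r2c4∈{7}] r2c4 has the single candidate 7, so r2c4=7.
Step 51. [r4c9∈{6}] r4c9 has the single candidate 6. So r4c9=6.
Step 52. [r9c9∈{9}] only 9 remains possible at r9c9, so r9c9=9.

Answer: 9 2 6 3 8 4 7 5 1 / 4 1 5 7 6 9 2 3 8 / 7 3 8 1 5 2 6 9 4 / 8 7 9 5 2 3 4 1 6 / 6 5 3 8 4 1 9 2 7 / 1 4 2 6 9 7 5 8 3 / 2 9 7 4 1 8 3 6 5 / 3 6 1 9 7 5 8 4 2 / 5 8 4 2 3 6 1 7 9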